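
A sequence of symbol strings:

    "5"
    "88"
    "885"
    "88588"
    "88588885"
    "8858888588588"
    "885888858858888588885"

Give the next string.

From term 3 onward, concatenate the last term with the second-to-last: 88·5 = 885, 885·88 = 88588, …
The next term joins 885888858858888588885 and 8858888588588.

8858888588588885888858858888588588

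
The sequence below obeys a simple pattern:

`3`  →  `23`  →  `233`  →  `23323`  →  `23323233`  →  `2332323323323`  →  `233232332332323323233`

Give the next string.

2332323323323233232332332323323323

From term 3 onward, concatenate the last term with the second-to-last: 23·3 = 233, 233·23 = 23323, …
The next term joins 233232332332323323233 and 2332323323323.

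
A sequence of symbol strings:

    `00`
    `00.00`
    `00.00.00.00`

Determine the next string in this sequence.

Each string is two copies of the previous one joined by '.'.
One more doubling of 00.00.00.00 gives the answer.

00.00.00.00.00.00.00.00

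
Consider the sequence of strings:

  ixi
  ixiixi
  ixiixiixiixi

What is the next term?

s(k+1) = s(k)·s(k) — each term doubles the last.
Doubling ixiixiixiixi:

ixiixiixiixiixiixiixiixi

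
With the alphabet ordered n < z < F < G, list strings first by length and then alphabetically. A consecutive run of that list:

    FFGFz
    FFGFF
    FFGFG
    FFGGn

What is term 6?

FFGGF

Advancing 2 positions from FFGGn through FFGGn → FFGGz reaches term 6.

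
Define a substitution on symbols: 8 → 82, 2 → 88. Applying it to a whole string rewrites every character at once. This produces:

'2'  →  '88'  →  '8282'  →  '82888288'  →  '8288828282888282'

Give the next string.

Applying the rule to each of the 16 symbols of 8288828282888282 gives the pieces 82 88 82 82 82 88 82 88 82 88 82 82 82 88 82 88, which concatenate to the answer.

82888282828882888288828282888288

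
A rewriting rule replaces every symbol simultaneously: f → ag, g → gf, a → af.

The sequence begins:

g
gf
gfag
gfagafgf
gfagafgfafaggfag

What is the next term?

φ(gfagafgfafaggfag) expands symbol-by-symbol to gf ag af gf af ag gf ag af ag af gf gf ag af gf; joining the 16 pieces gives the next term.

gfagafgfafaggfagafagafgfgfagafgf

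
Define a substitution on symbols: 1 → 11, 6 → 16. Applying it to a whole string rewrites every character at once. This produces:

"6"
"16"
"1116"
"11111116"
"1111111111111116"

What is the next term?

11111111111111111111111111111116

φ(1111111111111116) expands symbol-by-symbol to 11 11 11 11 11 11 11 11 11 11 11 11 11 11 11 16; joining the 16 pieces gives the next term.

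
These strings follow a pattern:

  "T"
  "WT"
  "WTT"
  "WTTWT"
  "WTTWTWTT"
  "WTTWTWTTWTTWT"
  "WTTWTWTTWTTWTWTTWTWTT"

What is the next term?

WTTWTWTTWTTWTWTTWTWTTWTTWTWTTWTTWT

Each term (from the third on) is the previous term followed by the one before it: term 3 = WT·T = WTT.
Continuing: WTTWTWTTWTTWTWTTWTWTT · WTTWTWTTWTTWT gives term 8.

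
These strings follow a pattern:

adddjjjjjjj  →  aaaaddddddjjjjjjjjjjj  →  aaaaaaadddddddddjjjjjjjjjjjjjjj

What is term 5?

aaaaaaaaaaaaadddddddddddddddjjjjjjjjjjjjjjjjjjjjjjj

Term n consists of 3n-2 a's, followed by 3n d's, followed by 4n+3 j's (n = 1, 2, …).
Setting n = 5 gives 13, 15, 23 characters in each block.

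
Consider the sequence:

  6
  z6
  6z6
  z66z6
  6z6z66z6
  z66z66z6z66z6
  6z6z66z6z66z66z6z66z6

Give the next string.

z66z66z6z66z66z6z66z6z66z66z6z66z6

This is a Fibonacci-style word recurrence s(k) = s(k−2)·s(k−1): e.g. 6·z6 = 6z6.
Continuing: z66z66z6z66z6 · 6z6z66z6z66z66z6z66z6 gives term 8.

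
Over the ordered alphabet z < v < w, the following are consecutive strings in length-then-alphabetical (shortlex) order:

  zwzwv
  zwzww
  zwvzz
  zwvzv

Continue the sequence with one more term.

The successor of zwvzv increments the rightmost position that isn't already w and resets every position after it to z.

zwvzw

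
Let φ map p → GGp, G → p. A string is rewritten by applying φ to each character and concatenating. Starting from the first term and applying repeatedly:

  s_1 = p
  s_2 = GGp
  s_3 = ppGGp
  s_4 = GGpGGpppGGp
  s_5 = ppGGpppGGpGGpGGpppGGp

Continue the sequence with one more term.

GGpGGpppGGpGGpGGpppGGpppGGpppGGpGGpGGpppGGp

Replace each of the 21 characters of ppGGpppGGpGGpGGpppGGp in place — GGp GGp p p GGp GGp GGp p p GGp p p GGp p p GGp GGp GGp p p GGp — and concatenate.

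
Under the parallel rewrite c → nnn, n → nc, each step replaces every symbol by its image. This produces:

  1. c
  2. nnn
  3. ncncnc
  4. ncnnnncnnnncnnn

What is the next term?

ncnnnncncncncnnnncncncncnnnncncnc

φ(ncnnnncnnnncnnn) expands symbol-by-symbol to nc nnn nc nc nc nc nnn nc nc nc nc nnn nc nc nc; joining the 15 pieces gives the next term.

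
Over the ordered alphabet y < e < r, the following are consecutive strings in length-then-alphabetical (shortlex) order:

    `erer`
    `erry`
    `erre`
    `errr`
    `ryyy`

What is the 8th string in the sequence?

ryey

Continuing the enumeration 3 steps past ryyy: ryyy → ryye → ryyr → (answer).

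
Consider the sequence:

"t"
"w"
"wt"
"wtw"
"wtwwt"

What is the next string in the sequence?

wtwwtwtw

Each term (from the third on) is the previous term followed by the one before it: term 3 = w·t = wt.
So term 6 is wtwwt·wtw.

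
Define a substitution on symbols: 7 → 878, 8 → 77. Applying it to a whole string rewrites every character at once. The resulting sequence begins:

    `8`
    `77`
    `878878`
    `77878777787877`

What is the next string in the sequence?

Replace each of the 14 characters of 77878777787877 in place — 878 878 77 878 77 878 878 878 878 77 878 77 878 878 — and concatenate.

87887877878778788788788787787877878878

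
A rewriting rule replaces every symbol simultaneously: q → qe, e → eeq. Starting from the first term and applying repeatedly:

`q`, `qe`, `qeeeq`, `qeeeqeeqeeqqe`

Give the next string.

Rewriting the 13 symbols of qeeeqeeqeeqqe one by one yields qe eeq eeq eeq qe eeq eeq qe eeq eeq qe qe eeq; concatenated:

qeeeqeeqeeqqeeeqeeqqeeeqeeqqeqeeeq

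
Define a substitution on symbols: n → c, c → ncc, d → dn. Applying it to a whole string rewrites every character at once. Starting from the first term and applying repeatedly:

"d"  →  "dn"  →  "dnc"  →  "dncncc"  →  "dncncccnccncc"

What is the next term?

dncncccnccnccncccnccncccnccncc

Applying the rule to each of the 13 symbols of dncncccnccncc gives the pieces dn c ncc c ncc ncc ncc c ncc ncc c ncc ncc, which concatenate to the answer.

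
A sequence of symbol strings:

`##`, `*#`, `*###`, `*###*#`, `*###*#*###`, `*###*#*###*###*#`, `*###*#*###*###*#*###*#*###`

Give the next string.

*###*#*###*###*#*###*#*###*###*#*###*###*#

This is a Fibonacci-style word recurrence s(k) = s(k−1)·s(k−2): e.g. *#·## = *###.
So term 8 is *###*#*###*###*#*###*#*###·*###*#*###*###*#.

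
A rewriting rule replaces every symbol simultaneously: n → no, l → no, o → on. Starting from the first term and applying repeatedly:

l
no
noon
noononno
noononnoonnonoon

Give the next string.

Rewriting the 16 symbols of noononnoonnonoon one by one yields no on on no on no no on on no no on no on on no; concatenated:

noononnoonnonoononnonoonnoononno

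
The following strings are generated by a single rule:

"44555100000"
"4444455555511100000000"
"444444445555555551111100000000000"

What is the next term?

The n-th term is 3n-1 4's then 3n 5's then 2n-1 1's then 3n+2 0's (n = 1, 2, …).
For the next term, n = 4, so the run lengths are 11, 12, 7, 14.

44444444444555555555555111111100000000000000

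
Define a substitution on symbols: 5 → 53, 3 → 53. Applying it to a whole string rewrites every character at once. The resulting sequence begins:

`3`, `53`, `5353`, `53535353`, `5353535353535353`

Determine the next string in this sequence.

φ(5353535353535353) expands symbol-by-symbol to 53 53 53 53 53 53 53 53 53 53 53 53 53 53 53 53; joining the 16 pieces gives the next term.

53535353535353535353535353535353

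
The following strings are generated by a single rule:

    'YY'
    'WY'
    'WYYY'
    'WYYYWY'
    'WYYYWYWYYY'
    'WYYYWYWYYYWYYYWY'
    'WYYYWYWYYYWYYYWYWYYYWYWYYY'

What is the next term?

This is a Fibonacci-style word recurrence s(k) = s(k−1)·s(k−2): e.g. WY·YY = WYYY.
So term 8 is WYYYWYWYYYWYYYWYWYYYWYWYYY·WYYYWYWYYYWYYYWY.

WYYYWYWYYYWYYYWYWYYYWYWYYYWYYYWYWYYYWYYYWY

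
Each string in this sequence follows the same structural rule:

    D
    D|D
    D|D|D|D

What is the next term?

Every step duplicates the string with '|' between the halves.
So the next term is two copies of D|D|D|D with '|' between the halves.

D|D|D|D|D|D|D|D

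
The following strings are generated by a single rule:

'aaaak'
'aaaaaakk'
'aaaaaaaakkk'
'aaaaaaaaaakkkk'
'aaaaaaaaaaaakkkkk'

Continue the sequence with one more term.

aaaaaaaaaaaaaakkkkkk

The n-th term is 2n a's then n-1 k's, where the shown terms are n = 2, 3, 4, 5, 6.
For the next term, n = 7, so the run lengths are 14, 6.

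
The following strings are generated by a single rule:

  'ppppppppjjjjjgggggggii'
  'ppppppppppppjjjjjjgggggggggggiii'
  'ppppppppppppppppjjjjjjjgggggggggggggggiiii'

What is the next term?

Term n consists of 4n p's, followed by n+3 j's, followed by 4n-1 g's, followed by n i's, where the shown terms are n = 2, 3, 4.
Setting n = 5 gives 20, 8, 19, 5 characters in each block.

ppppppppppppppppppppjjjjjjjjgggggggggggggggggggiiiii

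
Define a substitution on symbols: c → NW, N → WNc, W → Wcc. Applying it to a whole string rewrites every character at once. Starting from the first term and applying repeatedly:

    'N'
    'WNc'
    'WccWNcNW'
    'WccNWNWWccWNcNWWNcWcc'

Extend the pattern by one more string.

Replace each of the 21 characters of WccNWNWWccWNcNWWNcWcc in place — Wcc NW NW WNc Wcc WNc Wcc Wcc NW NW Wcc WNc NW WNc Wcc Wcc WNc NW Wcc NW NW — and concatenate.

WccNWNWWNcWccWNcWccWccNWNWWccWNcNWWNcWccWccWNcNWWccNWNW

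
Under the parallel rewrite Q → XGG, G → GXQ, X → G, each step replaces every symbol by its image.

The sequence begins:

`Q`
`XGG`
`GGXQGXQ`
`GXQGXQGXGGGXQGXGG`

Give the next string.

GXQGXGGGXQGXGGGXQGGXQGXQGXQGXGGGXQGGXQGXQ

φ(GXQGXQGXGGGXQGXGG) expands symbol-by-symbol to GXQ G XGG GXQ G XGG GXQ G GXQ GXQ GXQ G XGG GXQ G GXQ GXQ; joining the 17 pieces gives the next term.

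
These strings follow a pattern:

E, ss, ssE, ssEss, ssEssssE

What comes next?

This is a Fibonacci-style word recurrence s(k) = s(k−1)·s(k−2): e.g. ss·E = ssE.
Continuing: ssEssssE · ssEss gives term 6.

ssEssssEssEss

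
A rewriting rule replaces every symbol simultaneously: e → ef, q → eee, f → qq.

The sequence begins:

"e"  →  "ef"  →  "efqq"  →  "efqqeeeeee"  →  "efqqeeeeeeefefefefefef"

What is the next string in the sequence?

efqqeeeeeeefefefefefefefqqefqqefqqefqqefqqefqq

Applying the rule to each of the 22 symbols of efqqeeeeeeefefefefefef gives the pieces ef qq eee eee ef ef ef ef ef ef ef qq ef qq ef qq ef qq ef qq ef qq, which concatenate to the answer.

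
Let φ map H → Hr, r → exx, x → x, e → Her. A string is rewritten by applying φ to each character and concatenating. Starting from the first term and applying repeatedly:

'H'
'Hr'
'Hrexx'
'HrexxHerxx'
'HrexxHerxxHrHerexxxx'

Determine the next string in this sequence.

φ(HrexxHerxxHrHerexxxx) expands symbol-by-symbol to Hr exx Her x x Hr Her exx x x Hr exx Hr Her exx Her x x x x; joining the 20 pieces gives the next term.

HrexxHerxxHrHerexxxxHrexxHrHerexxHerxxxx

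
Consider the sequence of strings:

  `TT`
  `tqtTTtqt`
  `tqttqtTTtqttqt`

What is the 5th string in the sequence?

Every step adds tqt to the front and tqt to the end of the previous string.
From tqttqtTTtqttqt, 2 further steps: tqttqtTTtqttqt → tqttqttqtTTtqttqttqt → (answer).

tqttqttqttqtTTtqttqttqttqt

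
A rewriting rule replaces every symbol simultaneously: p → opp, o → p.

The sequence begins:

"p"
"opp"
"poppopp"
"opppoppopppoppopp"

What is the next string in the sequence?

Applying the rule to each of the 17 symbols of opppoppopppoppopp gives the pieces p opp opp opp p opp opp p opp opp opp p opp opp p opp opp, which concatenate to the answer.

poppoppopppoppopppoppoppopppoppopppoppopp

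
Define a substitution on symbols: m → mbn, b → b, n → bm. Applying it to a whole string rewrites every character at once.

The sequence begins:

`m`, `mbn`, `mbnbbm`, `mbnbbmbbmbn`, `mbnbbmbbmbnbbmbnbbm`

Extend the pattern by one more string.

Rewriting the 19 symbols of mbnbbmbbmbnbbmbnbbm one by one yields mbn b bm b b mbn b b mbn b bm b b mbn b bm b b mbn; concatenated:

mbnbbmbbmbnbbmbnbbmbbmbnbbmbbmbn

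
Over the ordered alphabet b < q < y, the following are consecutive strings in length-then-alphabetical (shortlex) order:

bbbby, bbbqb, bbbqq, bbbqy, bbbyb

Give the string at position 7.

Advancing 2 positions from bbbyb through bbbyb → bbbyq reaches term 7.

bbbyy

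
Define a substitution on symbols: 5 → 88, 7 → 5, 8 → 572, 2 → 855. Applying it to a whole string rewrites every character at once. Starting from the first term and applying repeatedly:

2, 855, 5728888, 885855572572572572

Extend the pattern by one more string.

Rewriting the 18 symbols of 885855572572572572 one by one yields 572 572 88 572 88 88 88 5 855 88 5 855 88 5 855 88 5 855; concatenated:

572572885728888885855885855885855885855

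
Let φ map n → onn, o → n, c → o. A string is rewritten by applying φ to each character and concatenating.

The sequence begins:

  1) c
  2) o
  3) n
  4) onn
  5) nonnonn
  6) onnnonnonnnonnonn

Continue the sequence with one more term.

Replace each of the 17 characters of onnnonnonnnonnonn in place — n onn onn onn n onn onn n onn onn onn n onn onn n onn onn — and concatenate.

nonnonnonnnonnonnnonnonnonnnonnonnnonnonn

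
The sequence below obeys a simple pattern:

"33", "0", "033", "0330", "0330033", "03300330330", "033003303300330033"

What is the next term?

From term 3 onward, concatenate the last term with the second-to-last: 0·33 = 033, 033·0 = 0330, …
So term 8 is 033003303300330033·03300330330.

03300330330033003303300330330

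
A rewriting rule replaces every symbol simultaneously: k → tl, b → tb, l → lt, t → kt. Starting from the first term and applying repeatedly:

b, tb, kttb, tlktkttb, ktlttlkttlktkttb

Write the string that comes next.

φ(ktlttlkttlktkttb) expands symbol-by-symbol to tl kt lt kt kt lt tl kt kt lt tl kt tl kt kt tb; joining the 16 pieces gives the next term.

tlktltktktlttlktktlttlkttlktkttb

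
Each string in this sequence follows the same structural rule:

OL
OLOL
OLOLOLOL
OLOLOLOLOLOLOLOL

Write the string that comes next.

Each string is two copies of the previous one concatenated.
So the next term is two copies of OLOLOLOLOLOLOLOL.

OLOLOLOLOLOLOLOLOLOLOLOLOLOLOLOL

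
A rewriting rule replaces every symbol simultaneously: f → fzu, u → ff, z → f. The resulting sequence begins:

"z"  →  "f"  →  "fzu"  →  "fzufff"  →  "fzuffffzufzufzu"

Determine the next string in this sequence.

φ(fzuffffzufzufzu) expands symbol-by-symbol to fzu f ff fzu fzu fzu fzu f ff fzu f ff fzu f ff; joining the 15 pieces gives the next term.

fzuffffzufzufzufzuffffzuffffzufff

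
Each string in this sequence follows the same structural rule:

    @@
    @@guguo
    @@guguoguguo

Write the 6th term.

Each term is the previous one with guguo appended.
From @@guguoguguo, 3 further steps: @@guguoguguo → @@guguoguguoguguo → @@guguoguguoguguoguguo → (answer).

@@guguoguguoguguoguguoguguo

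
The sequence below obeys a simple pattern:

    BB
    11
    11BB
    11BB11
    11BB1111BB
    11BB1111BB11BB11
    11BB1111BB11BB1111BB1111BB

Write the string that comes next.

Each term (from the third on) is the previous term followed by the one before it: term 3 = 11·BB = 11BB.
So term 8 is 11BB1111BB11BB1111BB1111BB·11BB1111BB11BB11.

11BB1111BB11BB1111BB1111BB11BB1111BB11BB11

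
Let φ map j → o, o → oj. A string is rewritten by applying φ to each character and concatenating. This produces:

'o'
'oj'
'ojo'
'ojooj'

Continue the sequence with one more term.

ojoojojo

Rewriting each symbol of ojooj: o→oj, j→o, o→oj, o→oj, j→o, which concatenates to oj o oj oj o.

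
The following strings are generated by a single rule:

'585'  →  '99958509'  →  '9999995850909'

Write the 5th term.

s(k+1) = 999·s(k)·09, so each term gains 999 as a prefix and 09 as a suffix.
From 9999995850909, 2 further steps: 9999995850909 → 999999999585090909 → (answer).

99999999999958509090909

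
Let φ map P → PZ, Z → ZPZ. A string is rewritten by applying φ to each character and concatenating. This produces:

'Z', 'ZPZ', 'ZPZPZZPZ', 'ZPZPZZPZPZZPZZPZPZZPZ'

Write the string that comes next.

ZPZPZZPZPZZPZZPZPZZPZPZZPZZPZPZZPZZPZPZZPZPZZPZZPZPZZPZ

Applying the rule to each of the 21 symbols of ZPZPZZPZPZZPZZPZPZZPZ gives the pieces ZPZ PZ ZPZ PZ ZPZ ZPZ PZ ZPZ PZ ZPZ ZPZ PZ ZPZ ZPZ PZ ZPZ PZ ZPZ ZPZ PZ ZPZ, which concatenate to the answer.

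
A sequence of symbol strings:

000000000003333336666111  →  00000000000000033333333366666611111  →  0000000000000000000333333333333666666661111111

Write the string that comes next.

000000000000000000000003333333333333336666666666111111111

Term n consists of 4n+3 0's, followed by 3n 3's, followed by 2n 6's, followed by 2n-1 1's, where the shown terms are n = 2, 3, 4.
At n = 5 the blocks have lengths 23, 15, 10, 9.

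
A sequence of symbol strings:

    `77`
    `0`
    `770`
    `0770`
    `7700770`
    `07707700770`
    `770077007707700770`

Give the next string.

Each term (from the third on) is the two preceding terms concatenated in order: term 3 = 77·0 = 770.
So term 8 is 07707700770·770077007707700770.

07707700770770077007707700770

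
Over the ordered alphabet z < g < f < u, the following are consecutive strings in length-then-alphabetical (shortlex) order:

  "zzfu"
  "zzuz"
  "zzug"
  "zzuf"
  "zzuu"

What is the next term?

zgzz

The successor of zzuu increments the rightmost position that isn't already u and resets every position after it to z.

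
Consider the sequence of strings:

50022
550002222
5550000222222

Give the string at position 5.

Term n consists of n 5's, followed by n+1 0's, followed by 2n 2's (n = 1, 2, …).
At n = 5 the blocks have lengths 5, 6, 10.

555550000002222222222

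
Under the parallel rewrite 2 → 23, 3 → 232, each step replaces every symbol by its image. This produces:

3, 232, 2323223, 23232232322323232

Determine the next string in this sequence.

φ(23232232322323232) expands symbol-by-symbol to 23 232 23 232 23 23 232 23 232 23 23 232 23 232 23 232 23; joining the 17 pieces gives the next term.

23232232322323232232322323232232322323223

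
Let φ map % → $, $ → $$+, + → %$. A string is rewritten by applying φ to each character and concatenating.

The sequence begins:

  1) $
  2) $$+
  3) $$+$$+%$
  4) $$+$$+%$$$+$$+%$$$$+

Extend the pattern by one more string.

$$+$$+%$$$+$$+%$$$$+$$+$$+%$$$+$$+%$$$$+$$+$$+$$+%$

Replace each of the 20 characters of $$+$$+%$$$+$$+%$$$$+ in place — $$+ $$+ %$ $$+ $$+ %$ $ $$+ $$+ $$+ %$ $$+ $$+ %$ $ $$+ $$+ $$+ $$+ %$ — and concatenate.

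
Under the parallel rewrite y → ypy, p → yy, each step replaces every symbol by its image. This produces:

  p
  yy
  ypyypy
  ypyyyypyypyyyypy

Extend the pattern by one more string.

ypyyyypyypyypyypyyyypyypyyyypyypyypyypyyyypy

φ(ypyyyypyypyyyypy) expands symbol-by-symbol to ypy yy ypy ypy ypy ypy yy ypy ypy yy ypy ypy ypy ypy yy ypy; joining the 16 pieces gives the next term.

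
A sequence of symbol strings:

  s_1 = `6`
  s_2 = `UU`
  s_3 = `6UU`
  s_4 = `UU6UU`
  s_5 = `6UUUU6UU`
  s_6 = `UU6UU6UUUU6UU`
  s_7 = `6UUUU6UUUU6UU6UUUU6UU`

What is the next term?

UU6UU6UUUU6UU6UUUU6UUUU6UU6UUUU6UU

Each term (from the third on) is the two preceding terms concatenated in order: term 3 = 6·UU = 6UU.
The next term joins UU6UU6UUUU6UU and 6UUUU6UUUU6UU6UUUU6UU.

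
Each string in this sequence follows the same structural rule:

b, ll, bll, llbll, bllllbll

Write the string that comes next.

Each term (from the third on) is the two preceding terms concatenated in order: term 3 = b·ll = bll.
So term 6 is llbll·bllllbll.

llbllbllllbll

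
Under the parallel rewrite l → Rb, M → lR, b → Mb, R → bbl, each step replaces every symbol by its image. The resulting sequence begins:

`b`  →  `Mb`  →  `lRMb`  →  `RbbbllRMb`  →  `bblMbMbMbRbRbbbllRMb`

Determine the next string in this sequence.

φ(bblMbMbMbRbRbbbllRMb) expands symbol-by-symbol to Mb Mb Rb lR Mb lR Mb lR Mb bbl Mb bbl Mb Mb Mb Rb Rb bbl lR Mb; joining the 20 pieces gives the next term.

MbMbRblRMblRMblRMbbblMbbblMbMbMbRbRbbbllRMb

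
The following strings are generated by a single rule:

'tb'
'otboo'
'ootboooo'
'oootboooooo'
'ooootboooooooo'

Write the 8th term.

oooooootboooooooooooooo

Every step adds o to the front and oo to the end of the previous string.
From ooootboooooooo, 3 further steps: ooootboooooooo → oooootboooooooooo → ooooootboooooooooooo → (answer).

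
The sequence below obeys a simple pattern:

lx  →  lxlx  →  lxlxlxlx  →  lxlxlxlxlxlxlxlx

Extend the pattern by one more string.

s(k+1) = s(k)·s(k) — each term doubles the last.
Doubling lxlxlxlxlxlxlxlx:

lxlxlxlxlxlxlxlxlxlxlxlxlxlxlxlx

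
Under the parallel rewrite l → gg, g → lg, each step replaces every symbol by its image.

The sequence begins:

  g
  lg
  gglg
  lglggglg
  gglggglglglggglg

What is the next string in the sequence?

φ(gglggglglglggglg) expands symbol-by-symbol to lg lg gg lg lg lg gg lg gg lg gg lg lg lg gg lg; joining the 16 pieces gives the next term.

lglggglglglggglggglggglglglggglg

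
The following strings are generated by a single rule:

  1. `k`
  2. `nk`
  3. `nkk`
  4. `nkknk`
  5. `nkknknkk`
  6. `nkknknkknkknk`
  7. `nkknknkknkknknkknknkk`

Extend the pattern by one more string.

nkknknkknkknknkknknkknkknknkknkknk

This is a Fibonacci-style word recurrence s(k) = s(k−1)·s(k−2): e.g. nk·k = nkk.
The next term joins nkknknkknkknknkknknkk and nkknknkknkknk.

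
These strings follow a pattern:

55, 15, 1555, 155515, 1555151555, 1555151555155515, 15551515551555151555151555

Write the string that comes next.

155515155515551515551515551555151555155515

From term 3 onward, concatenate the last term with the second-to-last: 15·55 = 1555, 1555·15 = 155515, …
Continuing: 15551515551555151555151555 · 1555151555155515 gives term 8.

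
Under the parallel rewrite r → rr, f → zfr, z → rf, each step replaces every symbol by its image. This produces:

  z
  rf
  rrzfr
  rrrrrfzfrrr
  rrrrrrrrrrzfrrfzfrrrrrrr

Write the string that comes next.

Applying the rule to each of the 24 symbols of rrrrrrrrrrzfrrfzfrrrrrrr gives the pieces rr rr rr rr rr rr rr rr rr rr rf zfr rr rr zfr rf zfr rr rr rr rr rr rr rr, which concatenate to the answer.

rrrrrrrrrrrrrrrrrrrrrfzfrrrrrzfrrfzfrrrrrrrrrrrrrrr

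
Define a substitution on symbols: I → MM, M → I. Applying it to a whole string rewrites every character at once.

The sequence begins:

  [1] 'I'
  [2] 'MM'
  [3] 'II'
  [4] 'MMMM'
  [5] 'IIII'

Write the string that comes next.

Apply φ to IIII symbol by symbol: I→MM, I→MM, I→MM, I→MM; joined: MM MM MM MM.

MMMMMMMM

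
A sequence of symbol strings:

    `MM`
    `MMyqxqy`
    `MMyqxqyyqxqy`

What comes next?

Each term is the previous one with yqxqy appended.
One more step from MMyqxqyyqxqy gives the answer.

MMyqxqyyqxqyyqxqy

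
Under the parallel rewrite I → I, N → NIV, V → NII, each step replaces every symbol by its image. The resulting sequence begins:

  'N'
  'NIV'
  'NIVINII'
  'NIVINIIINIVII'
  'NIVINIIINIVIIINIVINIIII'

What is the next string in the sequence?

NIVINIIINIVIIINIVINIIIIINIVINIIINIVIIII

φ(NIVINIIINIVIIINIVINIIII) expands symbol-by-symbol to NIV I NII I NIV I I I NIV I NII I I I NIV I NII I NIV I I I I; joining the 23 pieces gives the next term.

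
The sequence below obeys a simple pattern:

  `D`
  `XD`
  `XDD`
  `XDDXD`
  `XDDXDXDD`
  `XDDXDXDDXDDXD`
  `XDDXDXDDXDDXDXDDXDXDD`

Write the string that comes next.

This is a Fibonacci-style word recurrence s(k) = s(k−1)·s(k−2): e.g. XD·D = XDD.
The next term joins XDDXDXDDXDDXDXDDXDXDD and XDDXDXDDXDDXD.

XDDXDXDDXDDXDXDDXDXDDXDDXDXDDXDDXD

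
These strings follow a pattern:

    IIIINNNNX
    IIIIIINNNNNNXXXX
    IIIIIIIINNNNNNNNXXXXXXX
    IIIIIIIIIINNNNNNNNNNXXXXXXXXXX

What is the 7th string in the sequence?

IIIIIIIIIIIIIIIINNNNNNNNNNNNNNNNXXXXXXXXXXXXXXXXXXX

Term n consists of 2n+2 I's, followed by 2n+2 N's, followed by 3n-2 X's (n = 1, 2, …).
Setting n = 7 gives 16, 16, 19 characters in each block.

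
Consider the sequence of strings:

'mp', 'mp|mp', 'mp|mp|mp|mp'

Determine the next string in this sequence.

mp|mp|mp|mp|mp|mp|mp|mp

Each string is two copies of the previous one joined by '|'.
So the next term is two copies of mp|mp|mp|mp with '|' between the halves.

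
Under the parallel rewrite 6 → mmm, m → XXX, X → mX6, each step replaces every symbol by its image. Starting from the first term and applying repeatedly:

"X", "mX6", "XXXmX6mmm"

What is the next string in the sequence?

Rewriting each symbol of XXXmX6mmm: X→mX6, X→mX6, X→mX6, m→XXX, X→mX6, 6→mmm, m→XXX, m→XXX, m→XXX, which concatenates to mX6 mX6 mX6 XXX mX6 mmm XXX XXX XXX.

mX6mX6mX6XXXmX6mmmXXXXXXXXX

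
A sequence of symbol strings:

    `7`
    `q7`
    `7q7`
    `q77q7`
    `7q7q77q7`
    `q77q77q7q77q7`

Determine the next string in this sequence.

From term 3 onward, concatenate the second-to-last term with the last: 7·q7 = 7q7, q7·7q7 = q77q7, …
Continuing: 7q7q77q7 · q77q77q7q77q7 gives term 7.

7q7q77q7q77q77q7q77q7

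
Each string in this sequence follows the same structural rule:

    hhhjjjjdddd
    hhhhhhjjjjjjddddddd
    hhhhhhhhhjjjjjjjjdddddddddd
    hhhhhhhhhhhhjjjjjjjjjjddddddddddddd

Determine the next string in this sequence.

hhhhhhhhhhhhhhhjjjjjjjjjjjjdddddddddddddddd

Each string has the form h^{3n} j^{2n+2} d^{3n+1} (n = 1, 2, …).
For the next term, n = 5, so the run lengths are 15, 12, 16.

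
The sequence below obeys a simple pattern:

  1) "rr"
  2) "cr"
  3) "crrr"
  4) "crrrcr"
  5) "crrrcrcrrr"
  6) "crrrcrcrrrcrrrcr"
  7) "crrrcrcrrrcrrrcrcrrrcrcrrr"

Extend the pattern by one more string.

crrrcrcrrrcrrrcrcrrrcrcrrrcrrrcrcrrrcrrrcr

This is a Fibonacci-style word recurrence s(k) = s(k−1)·s(k−2): e.g. cr·rr = crrr.
Continuing: crrrcrcrrrcrrrcrcrrrcrcrrr · crrrcrcrrrcrrrcr gives term 8.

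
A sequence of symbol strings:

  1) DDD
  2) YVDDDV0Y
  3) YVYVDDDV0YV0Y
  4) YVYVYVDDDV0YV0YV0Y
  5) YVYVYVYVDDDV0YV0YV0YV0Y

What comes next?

YVYVYVYVYVDDDV0YV0YV0YV0YV0Y

Every step adds YV to the front and V0Y to the end of the previous string.
One more step from YVYVYVYVDDDV0YV0YV0YV0Y gives the answer.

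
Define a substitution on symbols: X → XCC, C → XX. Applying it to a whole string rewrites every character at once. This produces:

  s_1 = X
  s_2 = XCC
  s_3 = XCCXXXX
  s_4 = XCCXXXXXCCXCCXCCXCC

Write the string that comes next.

Rewriting the 19 symbols of XCCXXXXXCCXCCXCCXCC one by one yields XCC XX XX XCC XCC XCC XCC XCC XX XX XCC XX XX XCC XX XX XCC XX XX; concatenated:

XCCXXXXXCCXCCXCCXCCXCCXXXXXCCXXXXXCCXXXXXCCXXXX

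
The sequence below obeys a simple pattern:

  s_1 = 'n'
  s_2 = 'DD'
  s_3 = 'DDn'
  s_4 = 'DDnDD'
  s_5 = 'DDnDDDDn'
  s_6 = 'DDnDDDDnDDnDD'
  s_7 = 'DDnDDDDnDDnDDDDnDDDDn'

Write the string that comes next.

This is a Fibonacci-style word recurrence s(k) = s(k−1)·s(k−2): e.g. DD·n = DDn.
The next term joins DDnDDDDnDDnDDDDnDDDDn and DDnDDDDnDDnDD.

DDnDDDDnDDnDDDDnDDDDnDDnDDDDnDDnDD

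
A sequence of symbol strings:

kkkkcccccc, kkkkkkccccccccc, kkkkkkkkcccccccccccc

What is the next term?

Reading off run lengths: k runs 4, 6, 8; c runs 6, 9, 12 — each is linear in n, where the shown terms are n = 2, 3, 4.
Setting n = 5 gives 10, 15 characters in each block.

kkkkkkkkkkccccccccccccccc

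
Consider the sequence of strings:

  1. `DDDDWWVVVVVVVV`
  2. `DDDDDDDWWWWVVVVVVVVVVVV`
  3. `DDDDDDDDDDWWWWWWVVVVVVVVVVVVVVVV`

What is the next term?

DDDDDDDDDDDDDWWWWWWWWVVVVVVVVVVVVVVVVVVVV

Term n consists of 3n-2 D's, followed by 2n-2 W's, followed by 4n V's, where the shown terms are n = 2, 3, 4.
For the next term, n = 5, so the run lengths are 13, 8, 20.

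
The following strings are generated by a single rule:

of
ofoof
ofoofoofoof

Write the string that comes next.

Every step duplicates the string with 'o' between the halves.
Doubling ofoofoofoof with 'o' between the halves:

ofoofoofoofoofoofoofoof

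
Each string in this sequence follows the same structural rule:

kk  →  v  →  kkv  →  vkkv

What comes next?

From term 3 onward, concatenate the second-to-last term with the last: kk·v = kkv, v·kkv = vkkv, …
The next term joins kkv and vkkv.

kkvvkkv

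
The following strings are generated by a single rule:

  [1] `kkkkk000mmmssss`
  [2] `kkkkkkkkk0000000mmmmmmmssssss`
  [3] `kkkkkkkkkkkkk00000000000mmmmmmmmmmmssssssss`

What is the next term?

Term n consists of 4n+1 k's, followed by 4n-1 0's, followed by 4n-1 m's, followed by 2n+2 s's (n = 1, 2, …).
For the next term, n = 4, so the run lengths are 17, 15, 15, 10.

kkkkkkkkkkkkkkkkk000000000000000mmmmmmmmmmmmmmmssssssssss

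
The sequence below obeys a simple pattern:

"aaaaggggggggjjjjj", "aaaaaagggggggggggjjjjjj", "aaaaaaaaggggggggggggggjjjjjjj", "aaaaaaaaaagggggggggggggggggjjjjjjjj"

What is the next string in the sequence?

aaaaaaaaaaaaggggggggggggggggggggjjjjjjjjj

Reading off run lengths: a runs 4, 6, 8, 10; g runs 8, 11, 14, 17; j runs 5, 6, 7, 8 — each is linear in n, where the shown terms are n = 2, 3, 4, 5.
At n = 6 the blocks have lengths 12, 20, 9.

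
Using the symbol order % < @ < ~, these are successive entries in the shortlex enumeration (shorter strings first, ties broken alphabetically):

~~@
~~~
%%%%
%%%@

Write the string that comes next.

%%%~

The successor of %%%@ increments the rightmost position that isn't already ~ and resets every position after it to %.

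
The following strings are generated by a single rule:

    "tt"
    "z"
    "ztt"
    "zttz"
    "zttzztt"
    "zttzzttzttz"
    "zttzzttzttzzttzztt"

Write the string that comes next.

Each term (from the third on) is the previous term followed by the one before it: term 3 = z·tt = ztt.
The next term joins zttzzttzttzzttzztt and zttzzttzttz.

zttzzttzttzzttzzttzttzzttzttz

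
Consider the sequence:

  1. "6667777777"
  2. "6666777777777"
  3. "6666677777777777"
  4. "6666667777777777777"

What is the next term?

6666666777777777777777

Reading off run lengths: 6 runs 3, 4, 5, 6; 7 runs 7, 9, 11, 13 — each is linear in n, where the shown terms are n = 3, 4, 5, 6.
Setting n = 7 gives 7, 15 characters in each block.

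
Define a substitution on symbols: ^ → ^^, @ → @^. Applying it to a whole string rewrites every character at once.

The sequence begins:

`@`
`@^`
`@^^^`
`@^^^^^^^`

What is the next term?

Rewriting each symbol of @^^^^^^^: @→@^, ^→^^, ^→^^, ^→^^, ^→^^, ^→^^, ^→^^, ^→^^, which concatenates to @^ ^^ ^^ ^^ ^^ ^^ ^^ ^^.

@^^^^^^^^^^^^^^^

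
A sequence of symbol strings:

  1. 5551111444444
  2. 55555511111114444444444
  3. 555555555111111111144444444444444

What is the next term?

5555555555551111111111111444444444444444444

Term n consists of 3n 5's, followed by 3n+1 1's, followed by 4n+2 4's (n = 1, 2, …).
At n = 4 the blocks have lengths 12, 13, 18.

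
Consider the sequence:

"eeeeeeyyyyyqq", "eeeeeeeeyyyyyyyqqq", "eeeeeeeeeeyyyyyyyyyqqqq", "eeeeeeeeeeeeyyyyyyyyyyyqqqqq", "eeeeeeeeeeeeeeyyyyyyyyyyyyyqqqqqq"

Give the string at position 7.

eeeeeeeeeeeeeeeeeeyyyyyyyyyyyyyyyyyqqqqqqqq

Reading off run lengths: e runs 6, 8, 10, 12, 14; y runs 5, 7, 9, 11, 13; q runs 2, 3, 4, 5, 6 — each is linear in n, where the shown terms are n = 3, 4, 5, 6, 7.
For term 7, n = 9, so the run lengths are 18, 17, 8.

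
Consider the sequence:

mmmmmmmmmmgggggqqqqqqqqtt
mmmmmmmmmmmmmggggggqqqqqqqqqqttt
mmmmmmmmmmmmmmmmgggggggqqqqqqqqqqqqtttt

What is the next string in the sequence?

mmmmmmmmmmmmmmmmmmmggggggggqqqqqqqqqqqqqqttttt

The n-th term is 3n+1 m's then n+2 g's then 2n+2 q's then n-1 t's, where the shown terms are n = 3, 4, 5.
At n = 6 the blocks have lengths 19, 8, 14, 5.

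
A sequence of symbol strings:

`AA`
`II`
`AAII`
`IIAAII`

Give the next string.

AAIIIIAAII

Each term (from the third on) is the two preceding terms concatenated in order: term 3 = AA·II = AAII.
So term 5 is AAII·IIAAII.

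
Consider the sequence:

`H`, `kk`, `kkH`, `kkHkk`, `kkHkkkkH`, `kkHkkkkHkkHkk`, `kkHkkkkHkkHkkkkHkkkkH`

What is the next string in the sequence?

This is a Fibonacci-style word recurrence s(k) = s(k−1)·s(k−2): e.g. kk·H = kkH.
So term 8 is kkHkkkkHkkHkkkkHkkkkH·kkHkkkkHkkHkk.

kkHkkkkHkkHkkkkHkkkkHkkHkkkkHkkHkk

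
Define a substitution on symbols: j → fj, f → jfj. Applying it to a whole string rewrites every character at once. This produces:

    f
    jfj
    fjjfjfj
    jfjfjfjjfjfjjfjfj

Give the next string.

fjjfjfjjfjfjjfjfjfjjfjfjjfjfjfjjfjfjjfjfj

Replace each of the 17 characters of jfjfjfjjfjfjjfjfj in place — fj jfj fj jfj fj jfj fj fj jfj fj jfj fj fj jfj fj jfj fj — and concatenate.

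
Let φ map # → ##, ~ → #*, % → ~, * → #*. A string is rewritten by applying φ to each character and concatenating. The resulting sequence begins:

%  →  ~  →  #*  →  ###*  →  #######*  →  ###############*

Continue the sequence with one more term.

φ(###############*) expands symbol-by-symbol to ## ## ## ## ## ## ## ## ## ## ## ## ## ## ## #*; joining the 16 pieces gives the next term.

###############################*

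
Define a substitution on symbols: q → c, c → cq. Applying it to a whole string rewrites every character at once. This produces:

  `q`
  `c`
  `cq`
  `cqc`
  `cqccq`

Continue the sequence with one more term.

Apply φ to cqccq symbol by symbol: c→cq, q→c, c→cq, c→cq, q→c; joined: cq c cq cq c.

cqccqcqc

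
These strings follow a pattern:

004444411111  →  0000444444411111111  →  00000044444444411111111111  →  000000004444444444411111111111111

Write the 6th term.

00000000000044444444444444411111111111111111111

Each string has the form 0^{2n} 4^{2n+3} 1^{3n+2} (n = 1, 2, …).
Setting n = 6 gives 12, 15, 20 characters in each block.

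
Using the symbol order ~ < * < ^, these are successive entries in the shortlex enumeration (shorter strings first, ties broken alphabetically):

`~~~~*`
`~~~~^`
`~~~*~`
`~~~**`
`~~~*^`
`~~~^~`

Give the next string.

Treat ~~~^~ as a base-3 numeral over the given alphabet and add one, carrying through any trailing ^'s.

~~~^*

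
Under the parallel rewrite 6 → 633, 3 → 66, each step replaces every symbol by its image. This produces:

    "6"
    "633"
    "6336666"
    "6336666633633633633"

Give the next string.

Replace each of the 19 characters of 6336666633633633633 in place — 633 66 66 633 633 633 633 633 66 66 633 66 66 633 66 66 633 66 66 — and concatenate.

63366666336336336336336666633666663366666336666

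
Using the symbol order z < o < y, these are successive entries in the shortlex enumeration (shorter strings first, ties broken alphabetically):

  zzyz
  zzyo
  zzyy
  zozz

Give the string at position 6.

zozy

Continuing the enumeration 2 steps past zozz: zozz → zozo → (answer).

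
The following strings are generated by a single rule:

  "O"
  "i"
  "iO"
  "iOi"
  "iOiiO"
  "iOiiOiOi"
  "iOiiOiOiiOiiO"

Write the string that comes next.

iOiiOiOiiOiiOiOiiOiOi

This is a Fibonacci-style word recurrence s(k) = s(k−1)·s(k−2): e.g. i·O = iO.
Continuing: iOiiOiOiiOiiO · iOiiOiOi gives term 8.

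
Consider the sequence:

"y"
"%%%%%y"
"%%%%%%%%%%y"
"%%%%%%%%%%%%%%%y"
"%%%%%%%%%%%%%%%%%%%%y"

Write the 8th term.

%%%%%%%%%%%%%%%%%%%%%%%%%%%%%%%%%%%y

The strings grow by a fixed prefix %%%%% each time.
From %%%%%%%%%%%%%%%%%%%%y, 3 further steps: %%%%%%%%%%%%%%%%%%%%y → %%%%%%%%%%%%%%%%%%%%%%%%%y → %%%%%%%%%%%%%%%%%%%%%%%%%%%%%%y → (answer).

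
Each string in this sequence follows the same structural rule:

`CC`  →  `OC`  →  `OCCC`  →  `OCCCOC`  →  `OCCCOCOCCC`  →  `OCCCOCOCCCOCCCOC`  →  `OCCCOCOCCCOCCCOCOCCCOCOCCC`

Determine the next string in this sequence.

Each term (from the third on) is the previous term followed by the one before it: term 3 = OC·CC = OCCC.
Continuing: OCCCOCOCCCOCCCOCOCCCOCOCCC · OCCCOCOCCCOCCCOC gives term 8.

OCCCOCOCCCOCCCOCOCCCOCOCCCOCCCOCOCCCOCCCOC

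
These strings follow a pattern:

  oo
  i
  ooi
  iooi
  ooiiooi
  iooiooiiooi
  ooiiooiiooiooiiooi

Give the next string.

Each term (from the third on) is the two preceding terms concatenated in order: term 3 = oo·i = ooi.
So term 8 is iooiooiiooi·ooiiooiiooiooiiooi.

iooiooiiooiooiiooiiooiooiiooi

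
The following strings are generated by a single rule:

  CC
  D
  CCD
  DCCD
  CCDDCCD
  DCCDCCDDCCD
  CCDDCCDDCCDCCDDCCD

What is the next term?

DCCDCCDDCCDCCDDCCDDCCDCCDDCCD

This is a Fibonacci-style word recurrence s(k) = s(k−2)·s(k−1): e.g. CC·D = CCD.
Continuing: DCCDCCDDCCD · CCDDCCDDCCDCCDDCCD gives term 8.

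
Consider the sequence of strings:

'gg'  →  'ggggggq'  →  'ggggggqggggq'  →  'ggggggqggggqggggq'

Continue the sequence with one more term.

Each term is the previous one with ggggq appended.
Applying this once more to ggggggqggggqggggq:

ggggggqggggqggggqggggq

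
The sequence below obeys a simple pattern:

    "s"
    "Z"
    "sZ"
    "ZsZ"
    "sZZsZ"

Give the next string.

This is a Fibonacci-style word recurrence s(k) = s(k−2)·s(k−1): e.g. s·Z = sZ.
The next term joins ZsZ and sZZsZ.

ZsZsZZsZ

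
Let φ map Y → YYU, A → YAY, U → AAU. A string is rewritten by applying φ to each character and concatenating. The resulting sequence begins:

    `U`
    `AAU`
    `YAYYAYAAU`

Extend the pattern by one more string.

YYUYAYYYUYYUYAYYYUYAYYAYAAU

Expanding YAYYAYAAU: Y→YYU, A→YAY, Y→YYU, Y→YYU, A→YAY, Y→YYU, A→YAY, A→YAY, U→AAU. Concatenated: YYU YAY YYU YYU YAY YYU YAY YAY AAU.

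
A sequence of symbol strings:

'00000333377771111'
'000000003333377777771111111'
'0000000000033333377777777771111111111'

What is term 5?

Reading off run lengths: 0 runs 5, 8, 11; 3 runs 4, 5, 6; 7 runs 4, 7, 10; 1 runs 4, 7, 10 — each is linear in n, where the shown terms are n = 2, 3, 4.
Setting n = 6 gives 17, 8, 16, 16 characters in each block.

000000000000000003333333377777777777777771111111111111111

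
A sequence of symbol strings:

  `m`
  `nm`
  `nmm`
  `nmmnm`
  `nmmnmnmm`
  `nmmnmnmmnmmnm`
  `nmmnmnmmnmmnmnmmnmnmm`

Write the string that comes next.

From term 3 onward, concatenate the last term with the second-to-last: nm·m = nmm, nmm·nm = nmmnm, …
So term 8 is nmmnmnmmnmmnmnmmnmnmm·nmmnmnmmnmmnm.

nmmnmnmmnmmnmnmmnmnmmnmmnmnmmnmmnm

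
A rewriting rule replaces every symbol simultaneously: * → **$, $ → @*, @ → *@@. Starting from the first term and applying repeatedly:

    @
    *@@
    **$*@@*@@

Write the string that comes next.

**$**$@***$*@@*@@**$*@@*@@

Apply φ to **$*@@*@@ symbol by symbol: *→**$, *→**$, $→@*, *→**$, @→*@@, @→*@@, *→**$, @→*@@, @→*@@; joined: **$ **$ @* **$ *@@ *@@ **$ *@@ *@@.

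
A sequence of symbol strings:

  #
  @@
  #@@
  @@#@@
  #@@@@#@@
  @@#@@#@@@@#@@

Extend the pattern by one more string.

#@@@@#@@@@#@@#@@@@#@@

Each term (from the third on) is the two preceding terms concatenated in order: term 3 = #·@@ = #@@.
The next term joins #@@@@#@@ and @@#@@#@@@@#@@.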